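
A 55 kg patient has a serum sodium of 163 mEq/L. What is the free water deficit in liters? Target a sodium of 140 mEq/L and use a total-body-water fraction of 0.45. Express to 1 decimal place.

4.1 L

TBW = 0.45 · 55 = 24.75 L
Free water deficit = TBW · (Na/140 − 1)
= 24.75 · (163/140 − 1)
= 24.75 · 0.1643
= 4.07 L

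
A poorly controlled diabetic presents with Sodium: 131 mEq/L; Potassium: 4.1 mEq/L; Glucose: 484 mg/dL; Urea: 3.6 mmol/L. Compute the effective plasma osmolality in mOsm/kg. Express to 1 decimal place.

288.9 mOsm/kg

Effective osmolality excludes urea (freely permeant across cell membranes):
2·Na + glucose/18
= 2·131 + 484/18
= 262 + 26.89
= 288.89 mOsm/kg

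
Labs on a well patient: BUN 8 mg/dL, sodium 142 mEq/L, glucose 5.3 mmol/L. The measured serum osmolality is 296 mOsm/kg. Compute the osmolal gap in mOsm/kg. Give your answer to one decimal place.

3.8 mOsm/kg

Calculated osmolality = 2·Na + glucose + BUN/2.8
= 2·142 + 5.3 + 8/2.8
= 284 + 5.30 + 2.86
= 292.16 mOsm/kg ≈ 292.2 mOsm/kg
Osmolar gap = measured − calculated = 296 − 292.2 = 3.8 mOsm/kg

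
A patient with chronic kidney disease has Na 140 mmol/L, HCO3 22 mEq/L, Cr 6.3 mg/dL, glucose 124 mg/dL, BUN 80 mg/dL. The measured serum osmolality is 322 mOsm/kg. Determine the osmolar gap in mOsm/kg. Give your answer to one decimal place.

6.5 mOsm/kg

Calculated osmolality = 2·Na + glucose/18 + BUN/2.8
= 2·140 + 124/18 + 80/2.8
= 280 + 6.89 + 28.57
= 315.46 mOsm/kg ≈ 315.5 mOsm/kg
Osmolar gap = measured − calculated = 322 − 315.5 = 6.5 mOsm/kg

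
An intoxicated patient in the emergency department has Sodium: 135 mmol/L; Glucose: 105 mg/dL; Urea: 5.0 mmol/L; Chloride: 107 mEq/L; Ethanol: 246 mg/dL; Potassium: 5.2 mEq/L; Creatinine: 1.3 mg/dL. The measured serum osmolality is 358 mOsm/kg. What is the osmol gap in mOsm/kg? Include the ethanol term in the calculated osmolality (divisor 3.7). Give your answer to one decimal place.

Calculated osmolality = 2·Na + glucose/18 + urea + ethanol/3.7
= 2·135 + 105/18 + 5 + 246/3.7
= 270 + 5.83 + 5 + 66.49
= 347.32 mOsm/kg ≈ 347.3 mOsm/kg
Osmolar gap = measured − calculated = 358 − 347.3 = 10.7 mOsm/kg

10.7 mOsm/kg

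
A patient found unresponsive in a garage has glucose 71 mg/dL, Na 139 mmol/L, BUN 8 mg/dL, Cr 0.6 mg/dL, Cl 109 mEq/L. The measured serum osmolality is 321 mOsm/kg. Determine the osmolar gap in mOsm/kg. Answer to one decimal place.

36.2 mOsm/kg

Calculated osmolality = 2·Na + glucose/18 + BUN/2.8
= 2·139 + 71/18 + 8/2.8
= 278 + 3.94 + 2.86
= 284.8 mOsm/kg ≈ 284.8 mOsm/kg
Osmolar gap = measured − calculated = 321 − 284.8 = 36.2 mOsm/kg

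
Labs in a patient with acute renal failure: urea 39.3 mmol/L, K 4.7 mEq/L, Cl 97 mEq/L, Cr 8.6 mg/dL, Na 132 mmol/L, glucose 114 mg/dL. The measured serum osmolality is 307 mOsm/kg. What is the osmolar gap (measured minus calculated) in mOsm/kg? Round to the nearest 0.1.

-2.6 mOsm/kg

Calculated osmolality = 2·Na + glucose/18 + urea
= 2·132 + 114/18 + 39.3
= 264 + 6.33 + 39.30
= 309.63 mOsm/kg ≈ 309.6 mOsm/kg
Osmolar gap = measured − calculated = 307 − 309.6 = -2.6 mOsm/kg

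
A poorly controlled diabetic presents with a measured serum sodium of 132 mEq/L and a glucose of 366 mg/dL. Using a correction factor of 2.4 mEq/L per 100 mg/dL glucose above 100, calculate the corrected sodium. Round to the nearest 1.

138 mEq/L

Corrected Na = measured Na + 2.4 · (glucose − 100)/100
= 132 + 2.4 · (366 − 100)/100
= 132 + 6.4
= 138.4 mEq/L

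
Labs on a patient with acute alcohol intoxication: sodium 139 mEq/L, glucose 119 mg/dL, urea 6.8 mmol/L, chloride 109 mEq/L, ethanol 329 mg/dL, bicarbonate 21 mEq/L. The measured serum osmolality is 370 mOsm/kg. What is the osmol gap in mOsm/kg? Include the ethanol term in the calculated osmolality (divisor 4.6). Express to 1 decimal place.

Calculated osmolality = 2·Na + glucose/18 + urea + ethanol/4.6
= 2·139 + 119/18 + 6.8 + 329/4.6
= 278 + 6.61 + 6.80 + 71.52
= 362.93 mOsm/kg ≈ 362.9 mOsm/kg
Osmolar gap = measured − calculated = 370 − 362.9 = 7.1 mOsm/kg

7.1 mOsm/kg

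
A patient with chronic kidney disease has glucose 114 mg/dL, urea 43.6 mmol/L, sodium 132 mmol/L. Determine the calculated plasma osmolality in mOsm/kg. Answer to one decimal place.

313.9 mOsm/kg

Calculated osmolality = 2·Na + glucose/18 + urea
= 2·132 + 114/18 + 43.6
= 264 + 6.33 + 43.60
= 313.93 mOsm/kg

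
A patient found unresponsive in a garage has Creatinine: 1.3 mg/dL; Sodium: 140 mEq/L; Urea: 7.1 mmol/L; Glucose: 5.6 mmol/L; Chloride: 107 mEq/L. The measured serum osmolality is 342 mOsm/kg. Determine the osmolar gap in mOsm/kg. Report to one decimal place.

Calculated osmolality = 2·Na + glucose + urea
= 2·140 + 5.6 + 7.1
= 280 + 5.60 + 7.10
= 292.7 mOsm/kg ≈ 292.7 mOsm/kg
Osmolar gap = measured − calculated = 342 − 292.7 = 49.3 mOsm/kg

49.3 mOsm/kg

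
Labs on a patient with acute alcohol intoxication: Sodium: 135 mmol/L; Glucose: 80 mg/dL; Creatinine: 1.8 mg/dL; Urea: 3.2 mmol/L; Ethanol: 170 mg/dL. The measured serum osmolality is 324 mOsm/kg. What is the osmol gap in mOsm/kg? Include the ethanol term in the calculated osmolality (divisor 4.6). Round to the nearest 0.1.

9.4 mOsm/kg

Calculated osmolality = 2·Na + glucose/18 + urea + ethanol/4.6
= 2·135 + 80/18 + 3.2 + 170/4.6
= 270 + 4.44 + 3.20 + 36.96
= 314.6 mOsm/kg ≈ 314.6 mOsm/kg
Osmolar gap = measured − calculated = 324 − 314.6 = 9.4 mOsm/kg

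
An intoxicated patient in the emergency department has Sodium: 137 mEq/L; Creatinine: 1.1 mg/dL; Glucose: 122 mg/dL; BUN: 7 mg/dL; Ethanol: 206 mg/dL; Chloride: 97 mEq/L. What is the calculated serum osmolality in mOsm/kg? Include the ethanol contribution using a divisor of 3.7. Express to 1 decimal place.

Calculated osmolality = 2·Na + glucose/18 + BUN/2.8 + ethanol/3.7
= 2·137 + 122/18 + 7/2.8 + 206/3.7
= 274 + 6.78 + 2.50 + 55.68
= 338.96 mOsm/kg

339.0 mOsm/kg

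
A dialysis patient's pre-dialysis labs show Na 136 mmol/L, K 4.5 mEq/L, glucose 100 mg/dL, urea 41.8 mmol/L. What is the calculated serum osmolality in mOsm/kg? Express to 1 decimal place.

319.4 mOsm/kg

Calculated osmolality = 2·Na + glucose/18 + urea
= 2·136 + 100/18 + 41.8
= 272 + 5.56 + 41.80
= 319.36 mOsm/kg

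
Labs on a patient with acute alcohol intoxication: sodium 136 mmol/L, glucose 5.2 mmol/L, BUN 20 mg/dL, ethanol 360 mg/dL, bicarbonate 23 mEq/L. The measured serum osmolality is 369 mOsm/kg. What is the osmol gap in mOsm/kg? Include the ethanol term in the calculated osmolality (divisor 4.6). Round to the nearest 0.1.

Calculated osmolality = 2·Na + glucose + BUN/2.8 + ethanol/4.6
= 2·136 + 5.2 + 20/2.8 + 360/4.6
= 272 + 5.20 + 7.14 + 78.26
= 362.6 mOsm/kg ≈ 362.6 mOsm/kg
Osmolar gap = measured − calculated = 369 − 362.6 = 6.4 mOsm/kg

6.4 mOsm/kg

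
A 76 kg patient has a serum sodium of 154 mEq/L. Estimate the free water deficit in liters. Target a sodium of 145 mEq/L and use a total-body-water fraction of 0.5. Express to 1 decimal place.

TBW = 0.5 · 76 = 38 L
Free water deficit = TBW · (Na/145 − 1)
= 38 · (154/145 − 1)
= 38 · 0.0621
= 2.36 L

2.4 L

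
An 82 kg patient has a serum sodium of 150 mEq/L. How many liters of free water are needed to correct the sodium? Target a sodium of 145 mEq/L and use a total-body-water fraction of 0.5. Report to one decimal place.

1.4 L

TBW = 0.5 · 82 = 41 L
Free water deficit = TBW · (Na/145 − 1)
= 41 · (150/145 − 1)
= 41 · 0.0345
= 1.41 L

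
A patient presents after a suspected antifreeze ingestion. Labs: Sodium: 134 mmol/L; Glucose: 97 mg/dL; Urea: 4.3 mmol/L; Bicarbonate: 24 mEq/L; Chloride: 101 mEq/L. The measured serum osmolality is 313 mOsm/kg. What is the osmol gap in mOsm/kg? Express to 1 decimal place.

35.3 mOsm/kg

Calculated osmolality = 2·Na + glucose/18 + urea
= 2·134 + 97/18 + 4.3
= 268 + 5.39 + 4.30
= 277.69 mOsm/kg ≈ 277.7 mOsm/kg
Osmolar gap = measured − calculated = 313 − 277.7 = 35.3 mOsm/kg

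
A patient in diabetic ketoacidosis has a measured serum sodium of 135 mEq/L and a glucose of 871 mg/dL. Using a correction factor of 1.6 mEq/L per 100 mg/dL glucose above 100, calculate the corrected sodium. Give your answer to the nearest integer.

147 mEq/L

Corrected Na = measured Na + 1.6 · (glucose − 100)/100
= 135 + 1.6 · (871 − 100)/100
= 135 + 12.3
= 147.3 mEq/L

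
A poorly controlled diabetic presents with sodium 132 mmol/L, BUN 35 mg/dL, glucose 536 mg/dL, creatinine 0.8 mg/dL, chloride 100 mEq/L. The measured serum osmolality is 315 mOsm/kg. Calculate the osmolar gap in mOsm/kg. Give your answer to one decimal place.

Calculated osmolality = 2·Na + glucose/18 + BUN/2.8
= 2·132 + 536/18 + 35/2.8
= 264 + 29.78 + 12.50
= 306.28 mOsm/kg ≈ 306.3 mOsm/kg
Osmolar gap = measured − calculated = 315 − 306.3 = 8.7 mOsm/kg

8.7 mOsm/kg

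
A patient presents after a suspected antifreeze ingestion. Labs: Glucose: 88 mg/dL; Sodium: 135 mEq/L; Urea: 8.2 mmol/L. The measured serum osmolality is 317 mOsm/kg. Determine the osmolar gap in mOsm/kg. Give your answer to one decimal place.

Calculated osmolality = 2·Na + glucose/18 + urea
= 2·135 + 88/18 + 8.2
= 270 + 4.89 + 8.20
= 283.09 mOsm/kg ≈ 283.1 mOsm/kg
Osmolar gap = measured − calculated = 317 − 283.1 = 33.9 mOsm/kg

33.9 mOsm/kg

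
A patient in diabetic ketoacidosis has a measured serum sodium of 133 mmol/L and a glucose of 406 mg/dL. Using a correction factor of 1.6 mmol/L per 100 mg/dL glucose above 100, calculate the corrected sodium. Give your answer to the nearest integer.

Corrected Na = measured Na + 1.6 · (glucose − 100)/100
= 133 + 1.6 · (406 − 100)/100
= 133 + 4.9
= 137.9 mmol/L

138 mmol/L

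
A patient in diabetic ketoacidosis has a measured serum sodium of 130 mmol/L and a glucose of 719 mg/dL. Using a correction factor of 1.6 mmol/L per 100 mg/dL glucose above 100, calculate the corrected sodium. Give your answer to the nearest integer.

140 mmol/L

Corrected Na = measured Na + 1.6 · (glucose − 100)/100
= 130 + 1.6 · (719 − 100)/100
= 130 + 9.9
= 139.9 mmol/L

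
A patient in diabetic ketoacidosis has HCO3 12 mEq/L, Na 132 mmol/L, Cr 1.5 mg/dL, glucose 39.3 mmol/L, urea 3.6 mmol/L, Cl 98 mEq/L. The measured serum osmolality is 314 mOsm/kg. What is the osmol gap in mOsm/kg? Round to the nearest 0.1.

Calculated osmolality = 2·Na + glucose + urea
= 2·132 + 39.3 + 3.6
= 264 + 39.30 + 3.60
= 306.9 mOsm/kg ≈ 306.9 mOsm/kg
Osmolar gap = measured − calculated = 314 − 306.9 = 7.1 mOsm/kg

7.1 mOsm/kg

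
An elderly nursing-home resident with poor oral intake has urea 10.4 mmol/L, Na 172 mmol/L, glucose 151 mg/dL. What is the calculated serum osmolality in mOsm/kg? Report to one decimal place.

362.8 mOsm/kg

Calculated osmolality = 2·Na + glucose/18 + urea
= 2·172 + 151/18 + 10.4
= 344 + 8.39 + 10.40
= 362.79 mOsm/kg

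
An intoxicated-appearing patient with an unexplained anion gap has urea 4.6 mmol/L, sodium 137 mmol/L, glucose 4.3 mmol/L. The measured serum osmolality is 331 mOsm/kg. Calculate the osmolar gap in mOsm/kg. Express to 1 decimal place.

Calculated osmolality = 2·Na + glucose + urea
= 2·137 + 4.3 + 4.6
= 274 + 4.30 + 4.60
= 282.9 mOsm/kg ≈ 282.9 mOsm/kg
Osmolar gap = measured − calculated = 331 − 282.9 = 48.1 mOsm/kg

48.1 mOsm/kg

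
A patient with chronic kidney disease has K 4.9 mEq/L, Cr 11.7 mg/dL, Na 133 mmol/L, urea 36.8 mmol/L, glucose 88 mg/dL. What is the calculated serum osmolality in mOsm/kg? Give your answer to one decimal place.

307.7 mOsm/kg

Calculated osmolality = 2·Na + glucose/18 + urea
= 2·133 + 88/18 + 36.8
= 266 + 4.89 + 36.80
= 307.69 mOsm/kg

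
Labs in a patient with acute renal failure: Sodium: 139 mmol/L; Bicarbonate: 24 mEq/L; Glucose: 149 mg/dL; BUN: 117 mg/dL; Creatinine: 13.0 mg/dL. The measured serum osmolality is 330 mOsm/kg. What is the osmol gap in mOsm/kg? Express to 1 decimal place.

Calculated osmolality = 2·Na + glucose/18 + BUN/2.8
= 2·139 + 149/18 + 117/2.8
= 278 + 8.28 + 41.79
= 328.07 mOsm/kg ≈ 328.1 mOsm/kg
Osmolar gap = measured − calculated = 330 − 328.1 = 1.9 mOsm/kg

1.9 mOsm/kg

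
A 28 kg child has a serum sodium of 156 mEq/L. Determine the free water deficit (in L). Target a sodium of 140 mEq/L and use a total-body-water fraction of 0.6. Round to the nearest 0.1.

TBW = 0.6 · 28 = 16.8 L
Free water deficit = TBW · (Na/140 − 1)
= 16.8 · (156/140 − 1)
= 16.8 · 0.1143
= 1.92 L

1.9 L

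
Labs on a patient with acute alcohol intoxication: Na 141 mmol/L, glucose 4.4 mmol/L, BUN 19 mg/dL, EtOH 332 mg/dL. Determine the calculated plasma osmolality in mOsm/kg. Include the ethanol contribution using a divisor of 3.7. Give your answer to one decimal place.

382.9 mOsm/kg

Calculated osmolality = 2·Na + glucose + BUN/2.8 + ethanol/3.7
= 2·141 + 4.4 + 19/2.8 + 332/3.7
= 282 + 4.40 + 6.79 + 89.73
= 382.92 mOsm/kg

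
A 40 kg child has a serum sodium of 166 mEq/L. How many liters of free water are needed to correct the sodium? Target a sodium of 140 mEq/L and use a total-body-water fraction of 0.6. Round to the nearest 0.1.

4.5 L

TBW = 0.6 · 40 = 24 L
Free water deficit = TBW · (Na/140 − 1)
= 24 · (166/140 − 1)
= 24 · 0.1857
= 4.46 L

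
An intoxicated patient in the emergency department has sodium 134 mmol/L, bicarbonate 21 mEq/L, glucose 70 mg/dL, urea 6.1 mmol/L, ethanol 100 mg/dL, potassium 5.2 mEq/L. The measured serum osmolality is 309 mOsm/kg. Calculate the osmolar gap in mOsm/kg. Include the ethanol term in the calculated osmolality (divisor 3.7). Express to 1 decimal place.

Calculated osmolality = 2·Na + glucose/18 + urea + ethanol/3.7
= 2·134 + 70/18 + 6.1 + 100/3.7
= 268 + 3.89 + 6.10 + 27.03
= 305.02 mOsm/kg ≈ 305.0 mOsm/kg
Osmolar gap = measured − calculated = 309 − 305.0 = 4.0 mOsm/kg

4.0 mOsm/kg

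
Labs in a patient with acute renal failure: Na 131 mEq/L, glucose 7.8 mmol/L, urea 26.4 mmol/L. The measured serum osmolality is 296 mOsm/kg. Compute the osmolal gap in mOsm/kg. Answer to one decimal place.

-0.2 mOsm/kg

Calculated osmolality = 2·Na + glucose + urea
= 2·131 + 7.8 + 26.4
= 262 + 7.80 + 26.40
= 296.2 mOsm/kg ≈ 296.2 mOsm/kg
Osmolar gap = measured − calculated = 296 − 296.2 = -0.2 mOsm/kg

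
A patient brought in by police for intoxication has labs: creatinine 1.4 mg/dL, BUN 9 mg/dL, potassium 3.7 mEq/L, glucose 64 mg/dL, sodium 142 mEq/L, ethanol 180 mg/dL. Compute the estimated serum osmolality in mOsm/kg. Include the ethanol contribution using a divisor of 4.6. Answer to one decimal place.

Calculated osmolality = 2·Na + glucose/18 + BUN/2.8 + ethanol/4.6
= 2·142 + 64/18 + 9/2.8 + 180/4.6
= 284 + 3.56 + 3.21 + 39.13
= 329.9 mOsm/kg

329.9 mOsm/kg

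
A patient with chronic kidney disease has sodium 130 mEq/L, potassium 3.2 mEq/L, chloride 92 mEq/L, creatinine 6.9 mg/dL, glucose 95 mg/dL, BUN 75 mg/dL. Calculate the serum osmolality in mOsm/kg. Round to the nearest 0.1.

Calculated osmolality = 2·Na + glucose/18 + BUN/2.8
= 2·130 + 95/18 + 75/2.8
= 260 + 5.28 + 26.79
= 292.07 mOsm/kg

292.1 mOsm/kg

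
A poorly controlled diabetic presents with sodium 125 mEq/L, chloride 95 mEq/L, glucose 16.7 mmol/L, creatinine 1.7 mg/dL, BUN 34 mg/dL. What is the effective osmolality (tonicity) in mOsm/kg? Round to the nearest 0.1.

Effective osmolality excludes urea (freely permeant across cell membranes):
2·Na + glucose
= 2·125 + 16.7
= 250 + 16.7
= 266.7 mOsm/kg

266.7 mOsm/kg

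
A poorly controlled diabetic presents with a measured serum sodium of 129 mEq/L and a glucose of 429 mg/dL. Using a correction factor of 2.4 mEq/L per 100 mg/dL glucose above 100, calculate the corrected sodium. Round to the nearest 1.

Corrected Na = measured Na + 2.4 · (glucose − 100)/100
= 129 + 2.4 · (429 − 100)/100
= 129 + 7.9
= 136.9 mEq/L

137 mEq/L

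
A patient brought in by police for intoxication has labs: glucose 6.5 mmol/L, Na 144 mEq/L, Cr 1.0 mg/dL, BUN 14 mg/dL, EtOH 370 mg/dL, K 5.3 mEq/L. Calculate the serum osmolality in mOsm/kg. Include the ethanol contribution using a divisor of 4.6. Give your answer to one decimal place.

379.9 mOsm/kg

Calculated osmolality = 2·Na + glucose + BUN/2.8 + ethanol/4.6
= 2·144 + 6.5 + 14/2.8 + 370/4.6
= 288 + 6.50 + 5 + 80.43
= 379.93 mOsm/kg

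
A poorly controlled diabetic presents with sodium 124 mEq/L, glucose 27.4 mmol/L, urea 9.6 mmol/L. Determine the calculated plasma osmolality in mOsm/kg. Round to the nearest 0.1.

285.0 mOsm/kg

Calculated osmolality = 2·Na + glucose + urea
= 2·124 + 27.4 + 9.6
= 248 + 27.40 + 9.60
= 285 mOsm/kg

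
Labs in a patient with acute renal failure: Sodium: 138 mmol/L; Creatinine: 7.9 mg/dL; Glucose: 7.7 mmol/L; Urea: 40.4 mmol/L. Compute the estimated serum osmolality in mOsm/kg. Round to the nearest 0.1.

Calculated osmolality = 2·Na + glucose + urea
= 2·138 + 7.7 + 40.4
= 276 + 7.70 + 40.40
= 324.1 mOsm/kg

324.1 mOsm/kg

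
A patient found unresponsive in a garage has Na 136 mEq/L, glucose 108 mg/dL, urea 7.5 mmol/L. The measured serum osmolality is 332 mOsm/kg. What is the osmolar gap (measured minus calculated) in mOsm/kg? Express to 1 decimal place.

46.5 mOsm/kg

Calculated osmolality = 2·Na + glucose/18 + urea
= 2·136 + 108/18 + 7.5
= 272 + 6 + 7.50
= 285.5 mOsm/kg ≈ 285.5 mOsm/kg
Osmolar gap = measured − calculated = 332 − 285.5 = 46.5 mOsm/kg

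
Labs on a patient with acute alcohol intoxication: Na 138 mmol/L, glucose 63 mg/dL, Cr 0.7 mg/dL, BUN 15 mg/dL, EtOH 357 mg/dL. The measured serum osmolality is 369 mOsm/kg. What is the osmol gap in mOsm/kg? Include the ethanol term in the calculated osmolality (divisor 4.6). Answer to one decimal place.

6.5 mOsm/kg

Calculated osmolality = 2·Na + glucose/18 + BUN/2.8 + ethanol/4.6
= 2·138 + 63/18 + 15/2.8 + 357/4.6
= 276 + 3.50 + 5.36 + 77.61
= 362.47 mOsm/kg ≈ 362.5 mOsm/kg
Osmolar gap = measured − calculated = 369 − 362.5 = 6.5 mOsm/kg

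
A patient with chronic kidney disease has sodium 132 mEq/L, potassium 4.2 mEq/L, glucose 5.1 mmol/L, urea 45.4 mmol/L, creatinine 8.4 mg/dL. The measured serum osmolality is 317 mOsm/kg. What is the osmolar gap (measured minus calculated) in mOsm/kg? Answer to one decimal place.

Calculated osmolality = 2·Na + glucose + urea
= 2·132 + 5.1 + 45.4
= 264 + 5.10 + 45.40
= 314.5 mOsm/kg ≈ 314.5 mOsm/kg
Osmolar gap = measured − calculated = 317 − 314.5 = 2.5 mOsm/kg

2.5 mOsm/kg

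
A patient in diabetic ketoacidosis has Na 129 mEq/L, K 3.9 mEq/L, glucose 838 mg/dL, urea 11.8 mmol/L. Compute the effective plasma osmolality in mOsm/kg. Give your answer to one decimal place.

Effective osmolality excludes urea (freely permeant across cell membranes):
2·Na + glucose/18
= 2·129 + 838/18
= 258 + 46.56
= 304.56 mOsm/kg

304.6 mOsm/kg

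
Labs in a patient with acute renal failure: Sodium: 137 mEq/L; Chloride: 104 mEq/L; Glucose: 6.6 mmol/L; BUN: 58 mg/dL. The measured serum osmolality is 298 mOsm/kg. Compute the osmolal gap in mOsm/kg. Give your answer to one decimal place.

Calculated osmolality = 2·Na + glucose + BUN/2.8
= 2·137 + 6.6 + 58/2.8
= 274 + 6.60 + 20.71
= 301.31 mOsm/kg ≈ 301.3 mOsm/kg
Osmolar gap = measured − calculated = 298 − 301.3 = -3.3 mOsm/kg

-3.3 mOsm/kg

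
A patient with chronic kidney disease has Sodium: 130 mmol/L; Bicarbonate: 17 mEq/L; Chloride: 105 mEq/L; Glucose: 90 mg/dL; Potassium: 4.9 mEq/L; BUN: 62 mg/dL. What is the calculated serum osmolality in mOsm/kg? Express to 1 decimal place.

Calculated osmolality = 2·Na + glucose/18 + BUN/2.8
= 2·130 + 90/18 + 62/2.8
= 260 + 5 + 22.14
= 287.14 mOsm/kg

287.1 mOsm/kg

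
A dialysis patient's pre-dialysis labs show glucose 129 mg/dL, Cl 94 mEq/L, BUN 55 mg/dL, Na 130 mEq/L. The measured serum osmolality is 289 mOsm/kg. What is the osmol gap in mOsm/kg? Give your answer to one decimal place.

2.2 mOsm/kg

Calculated osmolality = 2·Na + glucose/18 + BUN/2.8
= 2·130 + 129/18 + 55/2.8
= 260 + 7.17 + 19.64
= 286.81 mOsm/kg ≈ 286.8 mOsm/kg
Osmolar gap = measured − calculated = 289 − 286.8 = 2.2 mOsm/kg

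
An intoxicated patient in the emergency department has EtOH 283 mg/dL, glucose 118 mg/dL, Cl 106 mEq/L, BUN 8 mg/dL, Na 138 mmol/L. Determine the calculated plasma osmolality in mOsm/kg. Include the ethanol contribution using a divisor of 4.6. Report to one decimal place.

Calculated osmolality = 2·Na + glucose/18 + BUN/2.8 + ethanol/4.6
= 2·138 + 118/18 + 8/2.8 + 283/4.6
= 276 + 6.56 + 2.86 + 61.52
= 346.94 mOsm/kg

346.9 mOsm/kg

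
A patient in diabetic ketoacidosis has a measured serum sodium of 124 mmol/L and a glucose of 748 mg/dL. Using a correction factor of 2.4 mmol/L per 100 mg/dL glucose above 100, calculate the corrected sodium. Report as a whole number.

140 mmol/L

Corrected Na = measured Na + 2.4 · (glucose − 100)/100
= 124 + 2.4 · (748 − 100)/100
= 124 + 15.6
= 139.6 mmol/L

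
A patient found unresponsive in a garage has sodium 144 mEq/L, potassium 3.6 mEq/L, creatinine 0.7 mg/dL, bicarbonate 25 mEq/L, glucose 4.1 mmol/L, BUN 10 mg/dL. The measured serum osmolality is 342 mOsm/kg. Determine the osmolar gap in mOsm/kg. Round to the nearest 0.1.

Calculated osmolality = 2·Na + glucose + BUN/2.8
= 2·144 + 4.1 + 10/2.8
= 288 + 4.10 + 3.57
= 295.67 mOsm/kg ≈ 295.7 mOsm/kg
Osmolar gap = measured − calculated = 342 − 295.7 = 46.3 mOsm/kg

46.3 mOsm/kg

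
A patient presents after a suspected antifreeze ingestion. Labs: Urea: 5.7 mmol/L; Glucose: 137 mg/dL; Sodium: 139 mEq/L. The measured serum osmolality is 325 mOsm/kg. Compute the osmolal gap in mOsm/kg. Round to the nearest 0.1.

Calculated osmolality = 2·Na + glucose/18 + urea
= 2·139 + 137/18 + 5.7
= 278 + 7.61 + 5.70
= 291.31 mOsm/kg ≈ 291.3 mOsm/kg
Osmolar gap = measured − calculated = 325 − 291.3 = 33.7 mOsm/kg

33.7 mOsm/kg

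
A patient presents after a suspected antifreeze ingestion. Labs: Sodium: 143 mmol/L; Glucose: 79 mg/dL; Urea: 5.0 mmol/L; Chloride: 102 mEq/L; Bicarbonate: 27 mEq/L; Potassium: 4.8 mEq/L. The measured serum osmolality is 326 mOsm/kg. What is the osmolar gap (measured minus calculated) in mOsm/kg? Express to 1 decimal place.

Calculated osmolality = 2·Na + glucose/18 + urea
= 2·143 + 79/18 + 5
= 286 + 4.39 + 5
= 295.39 mOsm/kg ≈ 295.4 mOsm/kg
Osmolar gap = measured − calculated = 326 − 295.4 = 30.6 mOsm/kg

30.6 mOsm/kg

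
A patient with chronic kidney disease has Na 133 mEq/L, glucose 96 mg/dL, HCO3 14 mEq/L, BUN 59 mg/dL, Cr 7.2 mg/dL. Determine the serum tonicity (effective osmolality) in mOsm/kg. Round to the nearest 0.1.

271.3 mOsm/kg

Effective osmolality excludes urea (freely permeant across cell membranes):
2·Na + glucose/18
= 2·133 + 96/18
= 266 + 5.33
= 271.33 mOsm/kg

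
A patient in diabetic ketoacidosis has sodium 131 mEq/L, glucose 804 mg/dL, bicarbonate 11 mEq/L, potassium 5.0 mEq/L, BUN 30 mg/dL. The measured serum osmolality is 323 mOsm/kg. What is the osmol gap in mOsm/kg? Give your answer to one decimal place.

5.6 mOsm/kg

Calculated osmolality = 2·Na + glucose/18 + BUN/2.8
= 2·131 + 804/18 + 30/2.8
= 262 + 44.67 + 10.71
= 317.38 mOsm/kg ≈ 317.4 mOsm/kg
Osmolar gap = measured − calculated = 323 − 317.4 = 5.6 mOsm/kg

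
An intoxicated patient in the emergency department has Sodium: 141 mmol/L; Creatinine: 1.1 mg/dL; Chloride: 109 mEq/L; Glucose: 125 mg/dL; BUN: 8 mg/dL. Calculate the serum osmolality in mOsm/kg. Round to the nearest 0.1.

Calculated osmolality = 2·Na + glucose/18 + BUN/2.8
= 2·141 + 125/18 + 8/2.8
= 282 + 6.94 + 2.86
= 291.8 mOsm/kg

291.8 mOsm/kg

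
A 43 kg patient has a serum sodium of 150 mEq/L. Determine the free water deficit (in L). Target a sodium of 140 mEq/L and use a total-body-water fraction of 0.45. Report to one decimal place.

TBW = 0.45 · 43 = 19.35 L
Free water deficit = TBW · (Na/140 − 1)
= 19.35 · (150/140 − 1)
= 19.35 · 0.0714
= 1.38 L

1.4 L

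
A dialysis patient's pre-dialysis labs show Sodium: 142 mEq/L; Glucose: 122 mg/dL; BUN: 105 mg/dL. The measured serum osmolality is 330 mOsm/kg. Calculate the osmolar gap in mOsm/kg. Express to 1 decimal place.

Calculated osmolality = 2·Na + glucose/18 + BUN/2.8
= 2·142 + 122/18 + 105/2.8
= 284 + 6.78 + 37.50
= 328.28 mOsm/kg ≈ 328.3 mOsm/kg
Osmolar gap = measured − calculated = 330 − 328.3 = 1.7 mOsm/kg

1.7 mOsm/kg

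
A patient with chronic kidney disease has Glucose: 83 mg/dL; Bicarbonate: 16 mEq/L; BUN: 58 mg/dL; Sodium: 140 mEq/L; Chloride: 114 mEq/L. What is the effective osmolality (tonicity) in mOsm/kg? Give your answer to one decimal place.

Effective osmolality excludes urea (freely permeant across cell membranes):
2·Na + glucose/18
= 2·140 + 83/18
= 280 + 4.61
= 284.61 mOsm/kg

284.6 mOsm/kg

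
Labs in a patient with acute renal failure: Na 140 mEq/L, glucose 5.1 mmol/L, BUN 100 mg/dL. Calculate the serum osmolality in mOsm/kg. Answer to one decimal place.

320.8 mOsm/kg

Calculated osmolality = 2·Na + glucose + BUN/2.8
= 2·140 + 5.1 + 100/2.8
= 280 + 5.10 + 35.71
= 320.81 mOsm/kg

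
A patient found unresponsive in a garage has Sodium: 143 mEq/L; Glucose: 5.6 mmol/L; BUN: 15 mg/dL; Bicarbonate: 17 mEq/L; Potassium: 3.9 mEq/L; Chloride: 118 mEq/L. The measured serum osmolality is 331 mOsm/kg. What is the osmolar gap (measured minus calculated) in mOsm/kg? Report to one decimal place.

Calculated osmolality = 2·Na + glucose + BUN/2.8
= 2·143 + 5.6 + 15/2.8
= 286 + 5.60 + 5.36
= 296.96 mOsm/kg ≈ 297.0 mOsm/kg
Osmolar gap = measured − calculated = 331 − 297.0 = 34.0 mOsm/kg

34.0 mOsm/kg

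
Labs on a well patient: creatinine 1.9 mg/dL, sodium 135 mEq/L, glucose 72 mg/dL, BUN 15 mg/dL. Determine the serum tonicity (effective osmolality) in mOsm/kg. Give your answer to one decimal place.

274.0 mOsm/kg

Effective osmolality excludes urea (freely permeant across cell membranes):
2·Na + glucose/18
= 2·135 + 72/18
= 270 + 4
= 274 mOsm/kg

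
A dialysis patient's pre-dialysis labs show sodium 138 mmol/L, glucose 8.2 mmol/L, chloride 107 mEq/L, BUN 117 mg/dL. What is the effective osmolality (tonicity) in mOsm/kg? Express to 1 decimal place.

Effective osmolality excludes urea (freely permeant across cell membranes):
2·Na + glucose
= 2·138 + 8.2
= 276 + 8.2
= 284.2 mOsm/kg

284.2 mOsm/kg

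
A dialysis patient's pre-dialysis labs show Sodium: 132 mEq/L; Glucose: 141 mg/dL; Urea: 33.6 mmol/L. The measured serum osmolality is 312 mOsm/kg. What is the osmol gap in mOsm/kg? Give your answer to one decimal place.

Calculated osmolality = 2·Na + glucose/18 + urea
= 2·132 + 141/18 + 33.6
= 264 + 7.83 + 33.60
= 305.43 mOsm/kg ≈ 305.4 mOsm/kg
Osmolar gap = measured − calculated = 312 − 305.4 = 6.6 mOsm/kg

6.6 mOsm/kg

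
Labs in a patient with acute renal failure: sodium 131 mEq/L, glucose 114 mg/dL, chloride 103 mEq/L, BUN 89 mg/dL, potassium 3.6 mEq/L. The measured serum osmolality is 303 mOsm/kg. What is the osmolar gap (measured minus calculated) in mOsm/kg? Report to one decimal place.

Calculated osmolality = 2·Na + glucose/18 + BUN/2.8
= 2·131 + 114/18 + 89/2.8
= 262 + 6.33 + 31.79
= 300.12 mOsm/kg ≈ 300.1 mOsm/kg
Osmolar gap = measured − calculated = 303 − 300.1 = 2.9 mOsm/kg

2.9 mOsm/kg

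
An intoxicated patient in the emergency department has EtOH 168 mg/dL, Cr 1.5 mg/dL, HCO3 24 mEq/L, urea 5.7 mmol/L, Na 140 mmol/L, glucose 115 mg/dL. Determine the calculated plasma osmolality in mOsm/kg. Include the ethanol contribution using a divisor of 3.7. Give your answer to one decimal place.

Calculated osmolality = 2·Na + glucose/18 + urea + ethanol/3.7
= 2·140 + 115/18 + 5.7 + 168/3.7
= 280 + 6.39 + 5.70 + 45.41
= 337.5 mOsm/kg

337.5 mOsm/kg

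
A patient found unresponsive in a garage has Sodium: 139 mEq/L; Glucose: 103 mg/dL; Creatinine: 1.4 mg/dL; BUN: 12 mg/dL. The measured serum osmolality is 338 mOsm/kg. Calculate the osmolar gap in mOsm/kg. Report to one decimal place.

50.0 mOsm/kg

Calculated osmolality = 2·Na + glucose/18 + BUN/2.8
= 2·139 + 103/18 + 12/2.8
= 278 + 5.72 + 4.29
= 288.01 mOsm/kg ≈ 288.0 mOsm/kg
Osmolar gap = measured − calculated = 338 − 288.0 = 50.0 mOsm/kg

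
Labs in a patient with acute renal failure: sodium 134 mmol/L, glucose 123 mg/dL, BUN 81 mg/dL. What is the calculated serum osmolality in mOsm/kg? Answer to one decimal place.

303.8 mOsm/kg

Calculated osmolality = 2·Na + glucose/18 + BUN/2.8
= 2·134 + 123/18 + 81/2.8
= 268 + 6.83 + 28.93
= 303.76 mOsm/kg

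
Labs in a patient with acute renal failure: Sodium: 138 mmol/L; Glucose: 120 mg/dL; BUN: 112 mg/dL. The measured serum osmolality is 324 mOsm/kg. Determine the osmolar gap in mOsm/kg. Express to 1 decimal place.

Calculated osmolality = 2·Na + glucose/18 + BUN/2.8
= 2·138 + 120/18 + 112/2.8
= 276 + 6.67 + 40
= 322.67 mOsm/kg ≈ 322.7 mOsm/kg
Osmolar gap = measured − calculated = 324 − 322.7 = 1.3 mOsm/kg

1.3 mOsm/kg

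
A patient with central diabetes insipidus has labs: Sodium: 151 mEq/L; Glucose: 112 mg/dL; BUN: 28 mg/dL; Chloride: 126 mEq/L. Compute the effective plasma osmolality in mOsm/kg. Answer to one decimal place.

Effective osmolality excludes urea (freely permeant across cell membranes):
2·Na + glucose/18
= 2·151 + 112/18
= 302 + 6.22
= 308.22 mOsm/kg

308.2 mOsm/kg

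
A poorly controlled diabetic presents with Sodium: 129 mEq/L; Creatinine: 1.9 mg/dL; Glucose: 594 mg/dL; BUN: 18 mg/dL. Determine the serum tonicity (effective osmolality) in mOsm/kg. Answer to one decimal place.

Effective osmolality excludes urea (freely permeant across cell membranes):
2·Na + glucose/18
= 2·129 + 594/18
= 258 + 33
= 291 mOsm/kg

291.0 mOsm/kg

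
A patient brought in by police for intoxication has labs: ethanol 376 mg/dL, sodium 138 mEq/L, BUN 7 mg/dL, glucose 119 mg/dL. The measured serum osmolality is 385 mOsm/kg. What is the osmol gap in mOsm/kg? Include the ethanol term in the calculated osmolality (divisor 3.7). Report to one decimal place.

Calculated osmolality = 2·Na + glucose/18 + BUN/2.8 + ethanol/3.7
= 2·138 + 119/18 + 7/2.8 + 376/3.7
= 276 + 6.61 + 2.50 + 101.62
= 386.73 mOsm/kg ≈ 386.7 mOsm/kg
Osmolar gap = measured − calculated = 385 − 386.7 = -1.7 mOsm/kg

-1.7 mOsm/kg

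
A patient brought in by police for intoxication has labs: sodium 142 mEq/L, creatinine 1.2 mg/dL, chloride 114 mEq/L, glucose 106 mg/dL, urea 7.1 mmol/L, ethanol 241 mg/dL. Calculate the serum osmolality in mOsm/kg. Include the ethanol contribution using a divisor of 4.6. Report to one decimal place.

Calculated osmolality = 2·Na + glucose/18 + urea + ethanol/4.6
= 2·142 + 106/18 + 7.1 + 241/4.6
= 284 + 5.89 + 7.10 + 52.39
= 349.38 mOsm/kg

349.4 mOsm/kg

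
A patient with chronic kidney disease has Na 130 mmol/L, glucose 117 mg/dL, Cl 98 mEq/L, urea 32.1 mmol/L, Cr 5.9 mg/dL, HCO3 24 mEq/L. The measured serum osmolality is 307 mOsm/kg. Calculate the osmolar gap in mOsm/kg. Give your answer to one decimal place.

8.4 mOsm/kg

Calculated osmolality = 2·Na + glucose/18 + urea
= 2·130 + 117/18 + 32.1
= 260 + 6.50 + 32.10
= 298.6 mOsm/kg ≈ 298.6 mOsm/kg
Osmolar gap = measured − calculated = 307 − 298.6 = 8.4 mOsm/kg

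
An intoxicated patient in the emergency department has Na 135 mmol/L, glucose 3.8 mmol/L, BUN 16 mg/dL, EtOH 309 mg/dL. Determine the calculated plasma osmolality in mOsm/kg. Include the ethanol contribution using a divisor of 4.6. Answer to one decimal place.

Calculated osmolality = 2·Na + glucose + BUN/2.8 + ethanol/4.6
= 2·135 + 3.8 + 16/2.8 + 309/4.6
= 270 + 3.80 + 5.71 + 67.17
= 346.68 mOsm/kg

346.7 mOsm/kg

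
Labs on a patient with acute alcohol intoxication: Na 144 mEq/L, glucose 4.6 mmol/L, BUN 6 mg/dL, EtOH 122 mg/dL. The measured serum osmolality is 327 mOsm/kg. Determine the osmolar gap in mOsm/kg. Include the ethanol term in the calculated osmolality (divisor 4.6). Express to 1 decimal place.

5.7 mOsm/kg

Calculated osmolality = 2·Na + glucose + BUN/2.8 + ethanol/4.6
= 2·144 + 4.6 + 6/2.8 + 122/4.6
= 288 + 4.60 + 2.14 + 26.52
= 321.26 mOsm/kg ≈ 321.3 mOsm/kg
Osmolar gap = measured − calculated = 327 − 321.3 = 5.7 mOsm/kg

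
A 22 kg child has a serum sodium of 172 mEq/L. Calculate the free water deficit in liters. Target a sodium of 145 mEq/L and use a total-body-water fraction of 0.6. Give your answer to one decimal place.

2.5 L

TBW = 0.6 · 22 = 13.2 L
Free water deficit = TBW · (Na/145 − 1)
= 13.2 · (172/145 − 1)
= 13.2 · 0.1862
= 2.46 L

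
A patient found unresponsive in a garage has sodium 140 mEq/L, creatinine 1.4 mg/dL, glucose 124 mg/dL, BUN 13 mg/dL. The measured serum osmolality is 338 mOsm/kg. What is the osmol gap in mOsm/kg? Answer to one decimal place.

46.5 mOsm/kg

Calculated osmolality = 2·Na + glucose/18 + BUN/2.8
= 2·140 + 124/18 + 13/2.8
= 280 + 6.89 + 4.64
= 291.53 mOsm/kg ≈ 291.5 mOsm/kg
Osmolar gap = measured − calculated = 338 − 291.5 = 46.5 mOsm/kg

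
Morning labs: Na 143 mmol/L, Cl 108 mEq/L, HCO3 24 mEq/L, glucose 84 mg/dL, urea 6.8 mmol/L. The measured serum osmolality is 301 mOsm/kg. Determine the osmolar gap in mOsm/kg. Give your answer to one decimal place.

Calculated osmolality = 2·Na + glucose/18 + urea
= 2·143 + 84/18 + 6.8
= 286 + 4.67 + 6.80
= 297.47 mOsm/kg ≈ 297.5 mOsm/kg
Osmolar gap = measured − calculated = 301 − 297.5 = 3.5 mOsm/kg

3.5 mOsm/kg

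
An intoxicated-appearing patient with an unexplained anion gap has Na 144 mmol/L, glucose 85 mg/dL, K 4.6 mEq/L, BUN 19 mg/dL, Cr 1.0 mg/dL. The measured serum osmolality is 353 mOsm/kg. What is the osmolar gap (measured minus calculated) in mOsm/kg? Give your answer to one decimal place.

Calculated osmolality = 2·Na + glucose/18 + BUN/2.8
= 2·144 + 85/18 + 19/2.8
= 288 + 4.72 + 6.79
= 299.51 mOsm/kg ≈ 299.5 mOsm/kg
Osmolar gap = measured − calculated = 353 − 299.5 = 53.5 mOsm/kg

53.5 mOsm/kg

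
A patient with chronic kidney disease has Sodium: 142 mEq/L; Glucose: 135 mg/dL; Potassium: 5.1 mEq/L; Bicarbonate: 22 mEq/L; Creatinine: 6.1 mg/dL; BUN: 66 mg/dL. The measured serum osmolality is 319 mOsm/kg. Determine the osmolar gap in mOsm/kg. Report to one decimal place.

3.9 mOsm/kg

Calculated osmolality = 2·Na + glucose/18 + BUN/2.8
= 2·142 + 135/18 + 66/2.8
= 284 + 7.50 + 23.57
= 315.07 mOsm/kg ≈ 315.1 mOsm/kg
Osmolar gap = measured − calculated = 319 − 315.1 = 3.9 mOsm/kg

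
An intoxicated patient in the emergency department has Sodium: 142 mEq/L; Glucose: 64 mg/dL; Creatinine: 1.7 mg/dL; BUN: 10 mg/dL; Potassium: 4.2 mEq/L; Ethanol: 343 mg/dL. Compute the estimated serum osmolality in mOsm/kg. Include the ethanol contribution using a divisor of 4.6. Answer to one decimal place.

365.7 mOsm/kg

Calculated osmolality = 2·Na + glucose/18 + BUN/2.8 + ethanol/4.6
= 2·142 + 64/18 + 10/2.8 + 343/4.6
= 284 + 3.56 + 3.57 + 74.57
= 365.7 mOsm/kg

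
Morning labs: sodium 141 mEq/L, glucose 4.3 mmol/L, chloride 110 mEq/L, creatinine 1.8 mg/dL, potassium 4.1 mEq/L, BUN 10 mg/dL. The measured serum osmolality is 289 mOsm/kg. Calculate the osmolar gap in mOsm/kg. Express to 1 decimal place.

-0.9 mOsm/kg

Calculated osmolality = 2·Na + glucose + BUN/2.8
= 2·141 + 4.3 + 10/2.8
= 282 + 4.30 + 3.57
= 289.87 mOsm/kg ≈ 289.9 mOsm/kg
Osmolar gap = measured − calculated = 289 − 289.9 = -0.9 mOsm/kg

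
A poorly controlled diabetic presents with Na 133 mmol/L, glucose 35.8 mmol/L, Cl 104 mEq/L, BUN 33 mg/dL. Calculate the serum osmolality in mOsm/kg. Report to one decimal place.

Calculated osmolality = 2·Na + glucose + BUN/2.8
= 2·133 + 35.8 + 33/2.8
= 266 + 35.80 + 11.79
= 313.59 mOsm/kg

313.6 mOsm/kg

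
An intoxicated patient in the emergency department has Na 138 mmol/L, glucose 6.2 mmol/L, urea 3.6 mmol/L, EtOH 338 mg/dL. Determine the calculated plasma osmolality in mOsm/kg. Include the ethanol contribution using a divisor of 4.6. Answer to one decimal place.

359.3 mOsm/kg

Calculated osmolality = 2·Na + glucose + urea + ethanol/4.6
= 2·138 + 6.2 + 3.6 + 338/4.6
= 276 + 6.20 + 3.60 + 73.48
= 359.28 mOsm/kg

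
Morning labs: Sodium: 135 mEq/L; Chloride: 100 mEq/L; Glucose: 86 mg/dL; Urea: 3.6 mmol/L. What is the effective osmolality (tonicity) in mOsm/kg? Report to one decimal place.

274.8 mOsm/kg

Effective osmolality excludes urea (freely permeant across cell membranes):
2·Na + glucose/18
= 2·135 + 86/18
= 270 + 4.78
= 274.78 mOsm/kg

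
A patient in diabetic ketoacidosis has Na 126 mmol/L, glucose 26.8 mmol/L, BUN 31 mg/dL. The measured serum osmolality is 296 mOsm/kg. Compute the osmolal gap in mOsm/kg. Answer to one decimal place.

Calculated osmolality = 2·Na + glucose + BUN/2.8
= 2·126 + 26.8 + 31/2.8
= 252 + 26.80 + 11.07
= 289.87 mOsm/kg ≈ 289.9 mOsm/kg
Osmolar gap = measured − calculated = 296 − 289.9 = 6.1 mOsm/kg

6.1 mOsm/kg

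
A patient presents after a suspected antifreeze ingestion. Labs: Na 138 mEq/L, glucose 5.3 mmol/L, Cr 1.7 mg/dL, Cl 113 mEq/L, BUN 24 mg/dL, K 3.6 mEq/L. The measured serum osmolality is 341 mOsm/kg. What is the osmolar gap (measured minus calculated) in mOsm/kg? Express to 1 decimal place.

51.1 mOsm/kg

Calculated osmolality = 2·Na + glucose + BUN/2.8
= 2·138 + 5.3 + 24/2.8
= 276 + 5.30 + 8.57
= 289.87 mOsm/kg ≈ 289.9 mOsm/kg
Osmolar gap = measured − calculated = 341 − 289.9 = 51.1 mOsm/kg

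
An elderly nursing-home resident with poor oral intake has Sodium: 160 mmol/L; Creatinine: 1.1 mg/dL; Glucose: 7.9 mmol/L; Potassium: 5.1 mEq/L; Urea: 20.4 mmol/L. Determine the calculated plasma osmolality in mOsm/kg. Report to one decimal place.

Calculated osmolality = 2·Na + glucose + urea
= 2·160 + 7.9 + 20.4
= 320 + 7.90 + 20.40
= 348.3 mOsm/kg

348.3 mOsm/kg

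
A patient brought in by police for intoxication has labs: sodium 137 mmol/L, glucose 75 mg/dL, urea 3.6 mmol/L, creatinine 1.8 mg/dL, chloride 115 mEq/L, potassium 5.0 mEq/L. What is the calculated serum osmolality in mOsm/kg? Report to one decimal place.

281.8 mOsm/kg

Calculated osmolality = 2·Na + glucose/18 + urea
= 2·137 + 75/18 + 3.6
= 274 + 4.17 + 3.60
= 281.77 mOsm/kg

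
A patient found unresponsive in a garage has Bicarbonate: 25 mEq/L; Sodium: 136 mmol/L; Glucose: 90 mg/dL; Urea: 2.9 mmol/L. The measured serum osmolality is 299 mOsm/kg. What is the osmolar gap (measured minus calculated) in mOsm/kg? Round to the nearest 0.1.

Calculated osmolality = 2·Na + glucose/18 + urea
= 2·136 + 90/18 + 2.9
= 272 + 5 + 2.90
= 279.9 mOsm/kg ≈ 279.9 mOsm/kg
Osmolar gap = measured − calculated = 299 − 279.9 = 19.1 mOsm/kg

19.1 mOsm/kg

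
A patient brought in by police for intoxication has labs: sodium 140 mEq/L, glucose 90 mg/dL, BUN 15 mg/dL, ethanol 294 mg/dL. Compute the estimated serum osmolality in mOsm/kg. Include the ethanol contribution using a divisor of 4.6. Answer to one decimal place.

Calculated osmolality = 2·Na + glucose/18 + BUN/2.8 + ethanol/4.6
= 2·140 + 90/18 + 15/2.8 + 294/4.6
= 280 + 5 + 5.36 + 63.91
= 354.27 mOsm/kg

354.3 mOsm/kg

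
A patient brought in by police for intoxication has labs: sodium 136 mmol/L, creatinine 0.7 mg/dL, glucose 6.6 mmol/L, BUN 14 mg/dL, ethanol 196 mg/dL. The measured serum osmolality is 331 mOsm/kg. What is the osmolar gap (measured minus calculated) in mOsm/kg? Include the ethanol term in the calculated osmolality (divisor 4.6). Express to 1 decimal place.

Calculated osmolality = 2·Na + glucose + BUN/2.8 + ethanol/4.6
= 2·136 + 6.6 + 14/2.8 + 196/4.6
= 272 + 6.60 + 5 + 42.61
= 326.21 mOsm/kg ≈ 326.2 mOsm/kg
Osmolar gap = measured − calculated = 331 − 326.2 = 4.8 mOsm/kg

4.8 mOsm/kg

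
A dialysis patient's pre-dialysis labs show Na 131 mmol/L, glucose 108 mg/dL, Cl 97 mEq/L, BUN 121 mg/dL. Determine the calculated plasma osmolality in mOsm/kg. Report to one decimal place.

311.2 mOsm/kg

Calculated osmolality = 2·Na + glucose/18 + BUN/2.8
= 2·131 + 108/18 + 121/2.8
= 262 + 6 + 43.21
= 311.21 mOsm/kg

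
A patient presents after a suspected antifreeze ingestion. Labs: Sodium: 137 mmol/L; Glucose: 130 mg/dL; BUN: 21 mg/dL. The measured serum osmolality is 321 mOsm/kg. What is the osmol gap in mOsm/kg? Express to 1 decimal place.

Calculated osmolality = 2·Na + glucose/18 + BUN/2.8
= 2·137 + 130/18 + 21/2.8
= 274 + 7.22 + 7.50
= 288.72 mOsm/kg ≈ 288.7 mOsm/kg
Osmolar gap = measured − calculated = 321 − 288.7 = 32.3 mOsm/kg

32.3 mOsm/kg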